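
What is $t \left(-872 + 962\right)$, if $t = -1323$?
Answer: $-119070$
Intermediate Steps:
$t \left(-872 + 962\right) = - 1323 \left(-872 + 962\right) = \left(-1323\right) 90 = -119070$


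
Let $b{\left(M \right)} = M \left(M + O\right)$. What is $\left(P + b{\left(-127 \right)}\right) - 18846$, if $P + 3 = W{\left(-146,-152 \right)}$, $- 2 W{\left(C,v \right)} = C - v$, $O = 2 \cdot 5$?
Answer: $-3993$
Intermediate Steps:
$O = 10$
$W{\left(C,v \right)} = \frac{v}{2} - \frac{C}{2}$ ($W{\left(C,v \right)} = - \frac{C - v}{2} = \frac{v}{2} - \frac{C}{2}$)
$P = -6$ ($P = -3 + \left(\frac{1}{2} \left(-152\right) - -73\right) = -3 + \left(-76 + 73\right) = -3 - 3 = -6$)
$b{\left(M \right)} = M \left(10 + M\right)$ ($b{\left(M \right)} = M \left(M + 10\right) = M \left(10 + M\right)$)
$\left(P + b{\left(-127 \right)}\right) - 18846 = \left(-6 - 127 \left(10 - 127\right)\right) - 18846 = \left(-6 - -14859\right) - 18846 = \left(-6 + 14859\right) - 18846 = 14853 - 18846 = -3993$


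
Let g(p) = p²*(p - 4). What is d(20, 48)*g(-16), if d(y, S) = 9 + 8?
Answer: -87040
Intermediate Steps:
d(y, S) = 17
g(p) = p²*(-4 + p)
d(20, 48)*g(-16) = 17*((-16)²*(-4 - 16)) = 17*(256*(-20)) = 17*(-5120) = -87040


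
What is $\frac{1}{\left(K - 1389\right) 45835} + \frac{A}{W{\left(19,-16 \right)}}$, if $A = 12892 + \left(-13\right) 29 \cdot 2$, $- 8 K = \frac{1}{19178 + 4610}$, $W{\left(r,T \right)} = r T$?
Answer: $- \frac{73529995187468263}{1841581687938440} \approx -39.928$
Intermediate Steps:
$W{\left(r,T \right)} = T r$
$K = - \frac{1}{190304}$ ($K = - \frac{1}{8 \left(19178 + 4610\right)} = - \frac{1}{8 \cdot 23788} = \left(- \frac{1}{8}\right) \frac{1}{23788} = - \frac{1}{190304} \approx -5.2547 \cdot 10^{-6}$)
$A = 12138$ ($A = 12892 - 754 = 12138$)
$\frac{1}{\left(K - 1389\right) 45835} + \frac{A}{W{\left(19,-16 \right)}} = \frac{1}{\left(- \frac{1}{190304} - 1389\right) 45835} + \frac{12138}{\left(-16\right) 19} = \frac{1}{- \frac{264332257}{190304}} \cdot \frac{1}{45835} + \frac{12138}{-304} = \left(- \frac{190304}{264332257}\right) \frac{1}{45835} + 12138 \left(- \frac{1}{304}\right) = - \frac{190304}{12115668999595} - \frac{6069}{152} = - \frac{73529995187468263}{1841581687938440}$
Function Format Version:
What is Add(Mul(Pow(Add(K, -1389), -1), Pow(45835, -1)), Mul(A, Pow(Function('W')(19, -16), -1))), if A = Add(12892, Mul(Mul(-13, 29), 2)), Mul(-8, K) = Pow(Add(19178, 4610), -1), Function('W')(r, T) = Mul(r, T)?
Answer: Rational(-73529995187468263, 1841581687938440) ≈ -39.928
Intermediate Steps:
Function('W')(r, T) = Mul(T, r)
K = Rational(-1, 190304) (K = Mul(Rational(-1, 8), Pow(Add(19178, 4610), -1)) = Mul(Rational(-1, 8), Pow(23788, -1)) = Mul(Rational(-1, 8), Rational(1, 23788)) = Rational(-1, 190304) ≈ -5.2547e-6)
A = 12138 (A = Add(12892, Mul(-377, 2)) = Add(12892, -754) = 12138)
Add(Mul(Pow(Add(K, -1389), -1), Pow(45835, -1)), Mul(A, Pow(Function('W')(19, -16), -1))) = Add(Mul(Pow(Add(Rational(-1, 190304), -1389), -1), Pow(45835, -1)), Mul(12138, Pow(Mul(-16, 19), -1))) = Add(Mul(Pow(Rational(-264332257, 190304), -1), Rational(1, 45835)), Mul(12138, Pow(-304, -1))) = Add(Mul(Rational(-190304, 264332257), Rational(1, 45835)), Mul(12138, Rational(-1, 304))) = Add(Rational(-190304, 12115668999595), Rational(-6069, 152)) = Rational(-73529995187468263, 1841581687938440)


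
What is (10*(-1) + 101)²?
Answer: 8281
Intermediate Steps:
(10*(-1) + 101)² = (-10 + 101)² = 91² = 8281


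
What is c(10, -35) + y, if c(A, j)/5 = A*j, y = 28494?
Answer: 26744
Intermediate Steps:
c(A, j) = 5*A*j (c(A, j) = 5*(A*j) = 5*A*j)
c(10, -35) + y = 5*10*(-35) + 28494 = -1750 + 28494 = 26744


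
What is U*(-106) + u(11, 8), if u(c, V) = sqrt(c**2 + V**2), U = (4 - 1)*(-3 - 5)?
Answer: 2544 + sqrt(185) ≈ 2557.6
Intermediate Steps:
U = -24 (U = 3*(-8) = -24)
u(c, V) = sqrt(V**2 + c**2)
U*(-106) + u(11, 8) = -24*(-106) + sqrt(8**2 + 11**2) = 2544 + sqrt(64 + 121) = 2544 + sqrt(185)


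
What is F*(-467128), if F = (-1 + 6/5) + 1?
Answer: -2802768/5 ≈ -5.6055e+5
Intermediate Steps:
F = 6/5 (F = (-1 + 6*(⅕)) + 1 = (-1 + 6/5) + 1 = ⅕ + 1 = 6/5 ≈ 1.2000)
F*(-467128) = (6/5)*(-467128) = -2802768/5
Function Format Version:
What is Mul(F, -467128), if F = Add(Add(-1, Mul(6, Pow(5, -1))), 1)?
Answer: Rational(-2802768, 5) ≈ -5.6055e+5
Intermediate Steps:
F = Rational(6, 5) (F = Add(Add(-1, Mul(6, Rational(1, 5))), 1) = Add(Add(-1, Rational(6, 5)), 1) = Add(Rational(1, 5), 1) = Rational(6, 5) ≈ 1.2000)
Mul(F, -467128) = Mul(Rational(6, 5), -467128) = Rational(-2802768, 5)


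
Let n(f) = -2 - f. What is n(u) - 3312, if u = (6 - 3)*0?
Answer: -3314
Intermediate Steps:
u = 0 (u = 3*0 = 0)
n(u) - 3312 = (-2 - 1*0) - 3312 = (-2 + 0) - 3312 = -2 - 3312 = -3314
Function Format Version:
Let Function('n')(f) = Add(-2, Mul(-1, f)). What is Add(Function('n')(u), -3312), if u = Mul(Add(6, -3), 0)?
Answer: -3314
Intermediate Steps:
u = 0 (u = Mul(3, 0) = 0)
Add(Function('n')(u), -3312) = Add(Add(-2, Mul(-1, 0)), -3312) = Add(Add(-2, 0), -3312) = Add(-2, -3312) = -3314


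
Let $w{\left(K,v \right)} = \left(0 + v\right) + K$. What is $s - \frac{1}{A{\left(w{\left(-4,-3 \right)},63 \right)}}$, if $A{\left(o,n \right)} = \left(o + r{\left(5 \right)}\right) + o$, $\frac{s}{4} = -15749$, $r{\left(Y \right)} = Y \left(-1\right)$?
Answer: $- \frac{1196923}{19} \approx -62996.0$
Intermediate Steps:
$r{\left(Y \right)} = - Y$
$s = -62996$ ($s = 4 \left(-15749\right) = -62996$)
$w{\left(K,v \right)} = K + v$ ($w{\left(K,v \right)} = v + K = K + v$)
$A{\left(o,n \right)} = -5 + 2 o$ ($A{\left(o,n \right)} = \left(o - 5\right) + o = \left(-5 + o\right) + o = -5 + 2 o$)
$s - \frac{1}{A{\left(w{\left(-4,-3 \right)},63 \right)}} = -62996 - \frac{1}{-5 + 2 \left(-4 - 3\right)} = -62996 - \frac{1}{-5 + 2 \left(-7\right)} = -62996 - \frac{1}{-5 - 14} = -62996 - \frac{1}{-19} = -62996 - - \frac{1}{19} = -62996 + \frac{1}{19} = - \frac{1196923}{19}$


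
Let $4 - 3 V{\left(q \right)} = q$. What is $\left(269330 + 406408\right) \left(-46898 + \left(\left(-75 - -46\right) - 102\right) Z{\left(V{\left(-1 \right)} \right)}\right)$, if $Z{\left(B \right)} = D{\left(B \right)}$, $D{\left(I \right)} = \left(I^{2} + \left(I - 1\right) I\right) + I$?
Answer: $-32182547824$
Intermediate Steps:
$V{\left(q \right)} = \frac{4}{3} - \frac{q}{3}$
$D{\left(I \right)} = I + I^{2} + I \left(-1 + I\right)$ ($D{\left(I \right)} = \left(I^{2} + \left(-1 + I\right) I\right) + I = \left(I^{2} + I \left(-1 + I\right)\right) + I = I + I^{2} + I \left(-1 + I\right)$)
$Z{\left(B \right)} = 2 B^{2}$
$\left(269330 + 406408\right) \left(-46898 + \left(\left(-75 - -46\right) - 102\right) Z{\left(V{\left(-1 \right)} \right)}\right) = \left(269330 + 406408\right) \left(-46898 + \left(\left(-75 - -46\right) - 102\right) 2 \left(\frac{4}{3} - - \frac{1}{3}\right)^{2}\right) = 675738 \left(-46898 + \left(\left(-75 + 46\right) - 102\right) 2 \left(\frac{4}{3} + \frac{1}{3}\right)^{2}\right) = 675738 \left(-46898 + \left(-29 - 102\right) 2 \left(\frac{5}{3}\right)^{2}\right) = 675738 \left(-46898 - 131 \cdot 2 \cdot \frac{25}{9}\right) = 675738 \left(-46898 - \frac{6550}{9}\right) = 675738 \left(- \frac{428632}{9}\right) = -32182547824$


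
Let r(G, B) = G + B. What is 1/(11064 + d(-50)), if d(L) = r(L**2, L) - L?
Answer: 1/13564 ≈ 7.3725e-5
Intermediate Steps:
r(G, B) = B + G
d(L) = L**2 (d(L) = (L + L**2) - L = L**2)
1/(11064 + d(-50)) = 1/(11064 + (-50)**2) = 1/(11064 + 2500) = 1/13564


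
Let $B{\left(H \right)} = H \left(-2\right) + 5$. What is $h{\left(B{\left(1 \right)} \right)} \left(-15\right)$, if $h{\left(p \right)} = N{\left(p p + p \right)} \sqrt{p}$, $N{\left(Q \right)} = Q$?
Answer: $- 180 \sqrt{3} \approx -311.77$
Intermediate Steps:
$B{\left(H \right)} = 5 - 2 H$ ($B{\left(H \right)} = - 2 H + 5 = 5 - 2 H$)
$h{\left(p \right)} = \sqrt{p} \left(p + p^{2}\right)$ ($h{\left(p \right)} = \left(p p + p\right) \sqrt{p} = \left(p^{2} + p\right) \sqrt{p} = \left(p + p^{2}\right) \sqrt{p} = \sqrt{p} \left(p + p^{2}\right)$)
$h{\left(B{\left(1 \right)} \right)} \left(-15\right) = \left(5 - 2\right)^{\frac{3}{2}} \left(1 + \left(5 - 2\right)\right) \left(-15\right) = 3^{\frac{3}{2}} \left(1 + 3\right) \left(-15\right) = 3 \sqrt{3} \cdot 4 \left(-15\right) = 12 \sqrt{3} \left(-15\right) = - 180 \sqrt{3}$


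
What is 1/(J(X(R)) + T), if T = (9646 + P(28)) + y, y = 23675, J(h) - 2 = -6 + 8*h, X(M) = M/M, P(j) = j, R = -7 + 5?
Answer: 1/33353 ≈ 2.9982e-5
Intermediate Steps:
R = -2
X(M) = 1
J(h) = -4 + 8*h (J(h) = 2 + (-6 + 8*h) = -4 + 8*h)
T = 33349 (T = (9646 + 28) + 23675 = 9674 + 23675 = 33349)
1/(J(X(R)) + T) = 1/((-4 + 8*1) + 33349) = 1/((-4 + 8) + 33349) = 1/(4 + 33349) = 1/33353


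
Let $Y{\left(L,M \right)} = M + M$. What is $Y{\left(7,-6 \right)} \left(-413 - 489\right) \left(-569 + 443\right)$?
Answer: $-1363824$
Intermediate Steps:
$Y{\left(L,M \right)} = 2 M$
$Y{\left(7,-6 \right)} \left(-413 - 489\right) \left(-569 + 443\right) = 2 \left(-6\right) \left(-413 - 489\right) \left(-569 + 443\right) = - 12 \left(\left(-902\right) \left(-126\right)\right) = \left(-12\right) 113652 = -1363824$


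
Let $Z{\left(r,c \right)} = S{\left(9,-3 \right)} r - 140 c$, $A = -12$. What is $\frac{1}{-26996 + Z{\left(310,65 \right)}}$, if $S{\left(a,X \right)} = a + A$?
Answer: $- \frac{1}{37026} \approx -2.7008 \cdot 10^{-5}$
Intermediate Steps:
$S{\left(a,X \right)} = -12 + a$ ($S{\left(a,X \right)} = a - 12 = -12 + a$)
$Z{\left(r,c \right)} = - 140 c - 3 r$ ($Z{\left(r,c \right)} = \left(-12 + 9\right) r - 140 c = - 3 r - 140 c = - 140 c - 3 r$)
$\frac{1}{-26996 + Z{\left(310,65 \right)}} = \frac{1}{-26996 - 10030} = \frac{1}{-37026} = - \frac{1}{37026}$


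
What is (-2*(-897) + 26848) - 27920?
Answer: 722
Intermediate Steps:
(-2*(-897) + 26848) - 27920 = (1794 + 26848) - 27920 = 28642 - 27920 = 722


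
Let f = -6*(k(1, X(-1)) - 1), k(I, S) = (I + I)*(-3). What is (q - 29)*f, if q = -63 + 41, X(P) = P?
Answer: -2142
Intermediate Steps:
k(I, S) = -6*I (k(I, S) = (2*I)*(-3) = -6*I)
q = -22
f = 42 (f = -6*(-6*1 - 1) = -6*(-6 - 1) = -6*(-7) = 42)
(q - 29)*f = (-22 - 29)*42 = -51*42 = -2142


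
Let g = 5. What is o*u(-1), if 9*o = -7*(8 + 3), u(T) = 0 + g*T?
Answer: 385/9 ≈ 42.778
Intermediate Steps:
u(T) = 5*T (u(T) = 0 + 5*T = 5*T)
o = -77/9 (o = (-7*(8 + 3))/9 = (-7*11)/9 = (⅑)*(-77) = -77/9 ≈ -8.5556)
o*u(-1) = -385*(-1)/9 = -77/9*(-5) = 385/9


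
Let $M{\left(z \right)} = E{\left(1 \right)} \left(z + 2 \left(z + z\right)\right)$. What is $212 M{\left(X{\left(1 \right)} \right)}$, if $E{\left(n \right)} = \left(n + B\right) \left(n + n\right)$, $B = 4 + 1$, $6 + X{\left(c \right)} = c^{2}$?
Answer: $-63600$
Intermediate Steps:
$X{\left(c \right)} = -6 + c^{2}$
$B = 5$
$E{\left(n \right)} = 2 n \left(5 + n\right)$ ($E{\left(n \right)} = \left(n + 5\right) \left(n + n\right) = \left(5 + n\right) 2 n = 2 n \left(5 + n\right)$)
$M{\left(z \right)} = 60 z$ ($M{\left(z \right)} = 2 \cdot 1 \left(5 + 1\right) \left(z + 2 \left(z + z\right)\right) = 2 \cdot 1 \cdot 6 \left(z + 2 \cdot 2 z\right) = 12 \left(z + 4 z\right) = 12 \cdot 5 z = 60 z$)
$212 M{\left(X{\left(1 \right)} \right)} = 212 \cdot 60 \left(-6 + 1^{2}\right) = 212 \cdot 60 \left(-6 + 1\right) = 212 \cdot 60 \left(-5\right) = 212 \left(-300\right) = -63600$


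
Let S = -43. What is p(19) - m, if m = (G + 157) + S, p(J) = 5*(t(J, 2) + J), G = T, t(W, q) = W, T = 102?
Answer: -26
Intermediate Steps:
G = 102
p(J) = 10*J (p(J) = 5*(J + J) = 5*(2*J) = 10*J)
m = 216 (m = (102 + 157) - 43 = 259 - 43 = 216)
p(19) - m = 10*19 - 1*216 = 190 - 216 = -26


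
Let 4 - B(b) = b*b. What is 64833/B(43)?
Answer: -21611/615 ≈ -35.140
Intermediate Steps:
B(b) = 4 - b**2 (B(b) = 4 - b*b = 4 - b**2)
64833/B(43) = 64833/(4 - 1*43**2) = 64833/(4 - 1*1849) = 64833/(4 - 1849) = 64833/(-1845) = 64833*(-1/1845) = -21611/615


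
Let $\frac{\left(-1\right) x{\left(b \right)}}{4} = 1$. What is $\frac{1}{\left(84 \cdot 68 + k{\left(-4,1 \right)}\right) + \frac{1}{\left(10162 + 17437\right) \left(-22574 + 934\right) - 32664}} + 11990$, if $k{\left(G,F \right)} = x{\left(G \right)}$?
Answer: $\frac{40876858182797114}{3409245836991} \approx 11990.0$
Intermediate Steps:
$x{\left(b \right)} = -4$ ($x{\left(b \right)} = \left(-4\right) 1 = -4$)
$k{\left(G,F \right)} = -4$
$\frac{1}{\left(84 \cdot 68 + k{\left(-4,1 \right)}\right) + \frac{1}{\left(10162 + 17437\right) \left(-22574 + 934\right) - 32664}} + 11990 = \frac{1}{\left(84 \cdot 68 - 4\right) + \frac{1}{\left(10162 + 17437\right) \left(-22574 + 934\right) - 32664}} + 11990 = \frac{1}{\left(5712 - 4\right) + \frac{1}{27599 \left(-21640\right) - 32664}} + 11990 = \frac{1}{5708 + \frac{1}{-597242360 - 32664}} + 11990 = \frac{1}{5708 + \frac{1}{-597275024}} + 11990 = \frac{1}{5708 - \frac{1}{597275024}} + 11990 = \frac{1}{\frac{3409245836991}{597275024}} + 11990 = \frac{597275024}{3409245836991} + 11990 = \frac{40876858182797114}{3409245836991}$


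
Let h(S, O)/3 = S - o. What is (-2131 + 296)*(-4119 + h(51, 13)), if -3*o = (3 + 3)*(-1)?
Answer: 7288620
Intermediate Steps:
o = 2 (o = -(3 + 3)*(-1)/3 = -2*(-1) = -1/3*(-6) = 2)
h(S, O) = -6 + 3*S (h(S, O) = 3*(S - 1*2) = 3*(S - 2) = 3*(-2 + S) = -6 + 3*S)
(-2131 + 296)*(-4119 + h(51, 13)) = (-2131 + 296)*(-4119 + (-6 + 3*51)) = -1835*(-4119 + (-6 + 153)) = -1835*(-4119 + 147) = -1835*(-3972) = 7288620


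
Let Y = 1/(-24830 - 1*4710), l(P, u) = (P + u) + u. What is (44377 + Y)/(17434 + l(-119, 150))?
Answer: 1310896579/520347100 ≈ 2.5193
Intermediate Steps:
l(P, u) = P + 2*u
Y = -1/29540 (Y = 1/(-24830 - 4710) = 1/(-29540) = -1/29540 ≈ -3.3852e-5)
(44377 + Y)/(17434 + l(-119, 150)) = (44377 - 1/29540)/(17434 + (-119 + 2*150)) = 1310896579/(29540*(17434 + (-119 + 300))) = 1310896579/(29540*(17434 + 181)) = (1310896579/29540)/17615 = (1310896579/29540)*(1/17615) = 1310896579/520347100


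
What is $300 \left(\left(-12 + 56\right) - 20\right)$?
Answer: $7200$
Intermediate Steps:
$300 \left(\left(-12 + 56\right) - 20\right) = 300 \left(44 - 20\right) = 300 \cdot 24 = 7200$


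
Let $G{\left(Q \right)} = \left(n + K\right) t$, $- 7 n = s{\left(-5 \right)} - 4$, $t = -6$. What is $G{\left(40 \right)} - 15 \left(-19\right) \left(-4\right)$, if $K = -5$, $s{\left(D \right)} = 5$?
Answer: $- \frac{7764}{7} \approx -1109.1$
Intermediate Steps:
$n = - \frac{1}{7}$ ($n = - \frac{5 - 4}{7} = \left(- \frac{1}{7}\right) 1 = - \frac{1}{7} \approx -0.14286$)
$G{\left(Q \right)} = \frac{216}{7}$ ($G{\left(Q \right)} = \left(- \frac{1}{7} - 5\right) \left(-6\right) = \left(- \frac{36}{7}\right) \left(-6\right) = \frac{216}{7}$)
$G{\left(40 \right)} - 15 \left(-19\right) \left(-4\right) = \frac{216}{7} - 15 \left(-19\right) \left(-4\right) = \frac{216}{7} - \left(-285\right) \left(-4\right) = \frac{216}{7} - 1140 = - \frac{7764}{7}$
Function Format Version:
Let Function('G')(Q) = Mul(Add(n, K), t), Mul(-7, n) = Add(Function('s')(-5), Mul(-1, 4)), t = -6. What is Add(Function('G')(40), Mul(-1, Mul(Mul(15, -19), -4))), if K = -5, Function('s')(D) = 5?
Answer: Rational(-7764, 7) ≈ -1109.1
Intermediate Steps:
n = Rational(-1, 7) (n = Mul(Rational(-1, 7), Add(5, Mul(-1, 4))) = Mul(Rational(-1, 7), Add(5, -4)) = Mul(Rational(-1, 7), 1) = Rational(-1, 7) ≈ -0.14286)
Function('G')(Q) = Rational(216, 7) (Function('G')(Q) = Mul(Add(Rational(-1, 7), -5), -6) = Mul(Rational(-36, 7), -6) = Rational(216, 7))
Add(Function('G')(40), Mul(-1, Mul(Mul(15, -19), -4))) = Add(Rational(216, 7), Mul(-1, Mul(Mul(15, -19), -4))) = Add(Rational(216, 7), Mul(-1, Mul(-285, -4))) = Add(Rational(216, 7), Mul(-1, 1140)) = Add(Rational(216, 7), -1140) = Rational(-7764, 7)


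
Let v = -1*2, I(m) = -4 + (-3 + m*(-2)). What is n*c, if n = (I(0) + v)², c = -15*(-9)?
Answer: 10935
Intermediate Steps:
c = 135
I(m) = -7 - 2*m (I(m) = -4 + (-3 - 2*m) = -7 - 2*m)
v = -2
n = 81 (n = ((-7 - 2*0) - 2)² = ((-7 + 0) - 2)² = (-7 - 2)² = (-9)² = 81)
n*c = 81*135 = 10935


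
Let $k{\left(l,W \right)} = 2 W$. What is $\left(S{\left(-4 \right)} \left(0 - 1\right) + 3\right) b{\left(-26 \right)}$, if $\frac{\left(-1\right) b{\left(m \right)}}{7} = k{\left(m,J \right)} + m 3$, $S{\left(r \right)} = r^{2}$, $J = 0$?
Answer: $-7098$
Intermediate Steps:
$b{\left(m \right)} = - 21 m$ ($b{\left(m \right)} = - 7 \left(2 \cdot 0 + m 3\right) = - 7 \left(0 + 3 m\right) = - 7 \cdot 3 m = - 21 m$)
$\left(S{\left(-4 \right)} \left(0 - 1\right) + 3\right) b{\left(-26 \right)} = \left(\left(-4\right)^{2} \left(0 - 1\right) + 3\right) \left(\left(-21\right) \left(-26\right)\right) = \left(16 \left(-1\right) + 3\right) 546 = \left(-16 + 3\right) 546 = \left(-13\right) 546 = -7098$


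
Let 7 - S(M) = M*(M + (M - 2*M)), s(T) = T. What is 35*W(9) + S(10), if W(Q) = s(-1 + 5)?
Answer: 147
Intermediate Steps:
W(Q) = 4 (W(Q) = -1 + 5 = 4)
S(M) = 7 (S(M) = 7 - M*(M + (M - 2*M)) = 7 - M*(M - M) = 7 - M*0 = 7 - 1*0 = 7 + 0 = 7)
35*W(9) + S(10) = 35*4 + 7 = 140 + 7 = 147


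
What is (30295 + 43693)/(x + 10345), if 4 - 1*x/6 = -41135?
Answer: 73988/257179 ≈ 0.28769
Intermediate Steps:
x = 246834 (x = 24 - 6*(-41135) = 24 + 246810 = 246834)
(30295 + 43693)/(x + 10345) = (30295 + 43693)/(246834 + 10345) = 73988/257179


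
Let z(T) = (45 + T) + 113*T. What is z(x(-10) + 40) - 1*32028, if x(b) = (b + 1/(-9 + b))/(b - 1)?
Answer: -300507/11 ≈ -27319.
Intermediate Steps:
x(b) = (b + 1/(-9 + b))/(-1 + b)
z(T) = 45 + 114*T
z(x(-10) + 40) - 1*32028 = (45 + 114*((1 + (-10)**2 - 9*(-10))/(9 + (-10)**2 - 10*(-10)) + 40)) - 1*32028 = (45 + 114*((1 + 100 + 90)/(9 + 100 + 100) + 40)) - 32028 = (45 + 114*(191/209 + 40)) - 32028 = (45 + 114*(8551/209)) - 32028 = (45 + 51306/11) - 32028 = 51801/11 - 32028 = -300507/11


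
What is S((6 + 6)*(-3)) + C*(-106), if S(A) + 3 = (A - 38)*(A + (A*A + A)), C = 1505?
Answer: -250109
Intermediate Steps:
S(A) = -3 + (-38 + A)*(A² + 2*A) (S(A) = -3 + (A - 38)*(A + (A*A + A)) = -3 + (-38 + A)*(A + (A² + A)) = -3 + (-38 + A)*(A + (A + A²)) = -3 + (-38 + A)*(A² + 2*A))
S((6 + 6)*(-3)) + C*(-106) = (-3 + ((6 + 6)*(-3))³ - 76*(6 + 6)*(-3) - 36*9*(6 + 6)²) + 1505*(-106) = (-3 + (12*(-3))³ - 912*(-3) - 36*(12*(-3))²) - 159530 = (-3 + (-36)³ - 76*(-36) - 36*(-36)²) - 159530 = (-3 - 46656 + 2736 - 36*1296) - 159530 = (-3 - 46656 + 2736 - 46656) - 159530 = -90579 - 159530 = -250109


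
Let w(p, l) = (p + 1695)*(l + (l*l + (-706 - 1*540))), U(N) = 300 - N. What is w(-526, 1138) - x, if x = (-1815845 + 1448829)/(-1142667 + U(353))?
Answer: 216228361436683/142840 ≈ 1.5138e+9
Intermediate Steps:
w(p, l) = (1695 + p)*(-1246 + l + l²) (w(p, l) = (1695 + p)*(l + (l² + (-706 - 540))) = (1695 + p)*(l + (l² - 1246)) = (1695 + p)*(l + (-1246 + l²)) = (1695 + p)*(-1246 + l + l²))
x = 45877/142840 (x = (-1815845 + 1448829)/(-1142667 + (300 - 1*353)) = -367016/(-1142667 + (300 - 353)) = -367016/(-1142667 - 53) = -367016/(-1142720) = -367016*(-1/1142720) = 45877/142840 ≈ 0.32118)
w(-526, 1138) - x = (-2111970 - 1246*(-526) + 1695*1138 + 1695*1138² + 1138*(-526) - 526*1138²) - 1*45877/142840 = (-2111970 + 655396 + 1928910 + 1695*1295044 - 598588 - 526*1295044) - 45877/142840 = (-2111970 + 655396 + 1928910 + 2195099580 - 598588 - 681193144) - 45877/142840 = 1513780184 - 45877/142840 = 216228361436683/142840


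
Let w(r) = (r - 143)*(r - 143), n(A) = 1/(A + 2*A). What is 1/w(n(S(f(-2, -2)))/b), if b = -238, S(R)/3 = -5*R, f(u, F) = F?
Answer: 458816400/9382342689721 ≈ 4.8902e-5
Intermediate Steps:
S(R) = -15*R (S(R) = 3*(-5*R) = -15*R)
n(A) = 1/(3*A)
w(r) = (-143 + r)² (w(r) = (-143 + r)*(-143 + r) = (-143 + r)²)
1/w(n(S(f(-2, -2)))/b) = 1/((-143 + (1/(3*((-15*(-2)))))/(-238))²) = 1/((-143 + ((⅓)/30)*(-1/238))²) = 1/((-143 + ((⅓)*(1/30))*(-1/238))²) = 1/((-143 + (1/90)*(-1/238))²) = 1/((-143 - 1/21420)²) = 1/((-3063061/21420)²) = 1/(9382342689721/458816400) = 458816400/9382342689721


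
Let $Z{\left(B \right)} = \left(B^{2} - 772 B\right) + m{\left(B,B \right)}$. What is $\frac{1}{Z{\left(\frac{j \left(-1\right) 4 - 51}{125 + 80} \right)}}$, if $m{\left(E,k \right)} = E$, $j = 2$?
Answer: $\frac{42025}{9328726} \approx 0.0045049$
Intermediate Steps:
$Z{\left(B \right)} = B^{2} - 771 B$ ($Z{\left(B \right)} = \left(B^{2} - 772 B\right) + B = B^{2} - 771 B$)
$\frac{1}{Z{\left(\frac{j \left(-1\right) 4 - 51}{125 + 80} \right)}} = \frac{1}{\frac{2 \left(-1\right) 4 - 51}{125 + 80} \left(-771 + \frac{2 \left(-1\right) 4 - 51}{125 + 80}\right)} = \frac{1}{\frac{\left(-2\right) 4 - 51}{205} \left(-771 + \frac{\left(-2\right) 4 - 51}{205}\right)} = \frac{1}{\left(-8 - 51\right) \frac{1}{205} \left(-771 + \left(-8 - 51\right) \frac{1}{205}\right)} = \frac{1}{\left(-59\right) \frac{1}{205} \left(-771 - \frac{59}{205}\right)} = \frac{1}{\left(- \frac{59}{205}\right) \left(-771 - \frac{59}{205}\right)} = \frac{1}{\left(- \frac{59}{205}\right) \left(- \frac{158114}{205}\right)} = \frac{1}{\frac{9328726}{42025}} = \frac{42025}{9328726}$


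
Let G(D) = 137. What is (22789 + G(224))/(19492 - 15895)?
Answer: 7642/1199 ≈ 6.3736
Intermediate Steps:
(22789 + G(224))/(19492 - 15895) = (22789 + 137)/(19492 - 15895) = 22926/3597 = 22926*(1/3597) = 7642/1199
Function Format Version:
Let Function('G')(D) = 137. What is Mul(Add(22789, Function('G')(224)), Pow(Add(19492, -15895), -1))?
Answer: Rational(7642, 1199) ≈ 6.3736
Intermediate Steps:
Mul(Add(22789, Function('G')(224)), Pow(Add(19492, -15895), -1)) = Mul(Add(22789, 137), Pow(Add(19492, -15895), -1)) = Mul(22926, Pow(3597, -1)) = Mul(22926, Rational(1, 3597)) = Rational(7642, 1199)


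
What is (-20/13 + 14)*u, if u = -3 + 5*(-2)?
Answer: -162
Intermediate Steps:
u = -13 (u = -3 - 10 = -13)
(-20/13 + 14)*u = (-20/13 + 14)*(-13) = (162/13)*(-13) = -162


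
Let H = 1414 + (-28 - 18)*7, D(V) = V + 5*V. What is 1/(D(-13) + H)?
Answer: 1/1014 ≈ 0.00098619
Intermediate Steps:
D(V) = 6*V
H = 1092 (H = 1414 - 46*7 = 1414 - 322 = 1092)
1/(D(-13) + H) = 1/(6*(-13) + 1092) = 1/(-78 + 1092) = 1/1014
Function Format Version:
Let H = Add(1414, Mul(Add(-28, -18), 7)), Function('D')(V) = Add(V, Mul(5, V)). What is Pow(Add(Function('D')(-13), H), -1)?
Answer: Rational(1, 1014) ≈ 0.00098619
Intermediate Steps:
Function('D')(V) = Mul(6, V)
H = 1092 (H = Add(1414, Mul(-46, 7)) = Add(1414, -322) = 1092)
Pow(Add(Function('D')(-13), H), -1) = Pow(Add(Mul(6, -13), 1092), -1) = Pow(Add(-78, 1092), -1) = Pow(1014, -1) = Rational(1, 1014)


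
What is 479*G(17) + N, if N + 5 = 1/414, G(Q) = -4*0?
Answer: -2069/414 ≈ -4.9976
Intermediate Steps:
G(Q) = 0
N = -2069/414 (N = -5 + 1/414 = -2069/414 ≈ -4.9976)
479*G(17) + N = 479*0 - 2069/414 = 0 - 2069/414 = -2069/414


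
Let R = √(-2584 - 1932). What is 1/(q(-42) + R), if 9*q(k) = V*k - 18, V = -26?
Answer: 537/84404 - 9*I*√1129/84404 ≈ 0.0063623 - 0.0035828*I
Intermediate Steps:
R = 2*I*√1129 (R = √(-4516) = 2*I*√1129 ≈ 67.201*I)
q(k) = -2 - 26*k/9 (q(k) = (-26*k - 18)/9 = (-18 - 26*k)/9 = -2 - 26*k/9)
1/(q(-42) + R) = 1/((-2 - 26/9*(-42)) + 2*I*√1129) = 1/((-2 + 364/3) + 2*I*√1129) = 1/(358/3 + 2*I*√1129)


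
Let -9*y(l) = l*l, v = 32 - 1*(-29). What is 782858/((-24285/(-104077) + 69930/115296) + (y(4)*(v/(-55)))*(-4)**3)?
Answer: -775007576570826720/124093038421723 ≈ -6245.4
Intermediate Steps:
v = 61 (v = 32 + 29 = 61)
y(l) = -l**2/9 (y(l) = -l*l/9 = -l**2/9)
782858/((-24285/(-104077) + 69930/115296) + (y(4)*(v/(-55)))*(-4)**3) = 782858/((-24285/(-104077) + 69930/115296) + ((-1/9*4**2)*(61/(-55)))*(-4)**3) = 782858/((-24285*(-1/104077) + 69930*(1/115296)) + ((-1/9*16)*(61*(-1/55)))*(-64)) = 782858/((24285/104077 + 11655/19216) - 16/9*(-61/55)*(-64)) = 782858/(1679677995/1999943632 + (976/495)*(-64)) = 782858/(1679677995/1999943632 - 62464/495) = 782858/(-124093038421723/989972097840) = 782858*(-989972097840/124093038421723) = -775007576570826720/124093038421723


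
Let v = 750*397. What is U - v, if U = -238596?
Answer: -536346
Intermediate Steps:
v = 297750
U - v = -238596 - 1*297750 = -238596 - 297750 = -536346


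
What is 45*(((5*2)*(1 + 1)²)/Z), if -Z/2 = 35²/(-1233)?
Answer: 44388/49 ≈ 905.88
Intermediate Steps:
Z = 2450/1233 (Z = -2*35²/(-1233) = -2450*(-1)/1233 = -2*(-1225/1233) = 2450/1233 ≈ 1.9870)
45*(((5*2)*(1 + 1)²)/Z) = 45*(((5*2)*(1 + 1)²)/(2450/1233)) = 45*((10*2²)*(1233/2450)) = 45*((10*4)*(1233/2450)) = 45*(40*(1233/2450)) = 45*(4932/245) = 44388/49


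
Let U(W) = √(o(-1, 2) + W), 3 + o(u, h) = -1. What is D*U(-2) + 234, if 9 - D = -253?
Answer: 234 + 262*I*√6 ≈ 234.0 + 641.77*I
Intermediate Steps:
D = 262 (D = 9 - 1*(-253) = 9 + 253 = 262)
o(u, h) = -4 (o(u, h) = -3 - 1 = -4)
U(W) = √(-4 + W)
D*U(-2) + 234 = 262*√(-4 - 2) + 234 = 262*√(-6) + 234 = 262*(I*√6) + 234 = 262*I*√6 + 234 = 234 + 262*I*√6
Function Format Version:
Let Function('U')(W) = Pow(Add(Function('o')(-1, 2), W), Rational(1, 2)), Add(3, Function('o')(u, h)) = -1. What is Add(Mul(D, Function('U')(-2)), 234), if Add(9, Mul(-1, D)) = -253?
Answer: Add(234, Mul(262, I, Pow(6, Rational(1, 2)))) ≈ Add(234.00, Mul(641.77, I))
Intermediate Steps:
D = 262 (D = Add(9, Mul(-1, -253)) = Add(9, 253) = 262)
Function('o')(u, h) = -4 (Function('o')(u, h) = Add(-3, -1) = -4)
Function('U')(W) = Pow(Add(-4, W), Rational(1, 2))
Add(Mul(D, Function('U')(-2)), 234) = Add(Mul(262, Pow(Add(-4, -2), Rational(1, 2))), 234) = Add(Mul(262, Pow(-6, Rational(1, 2))), 234) = Add(Mul(262, Mul(I, Pow(6, Rational(1, 2)))), 234) = Add(Mul(262, I, Pow(6, Rational(1, 2))), 234) = Add(234, Mul(262, I, Pow(6, Rational(1, 2))))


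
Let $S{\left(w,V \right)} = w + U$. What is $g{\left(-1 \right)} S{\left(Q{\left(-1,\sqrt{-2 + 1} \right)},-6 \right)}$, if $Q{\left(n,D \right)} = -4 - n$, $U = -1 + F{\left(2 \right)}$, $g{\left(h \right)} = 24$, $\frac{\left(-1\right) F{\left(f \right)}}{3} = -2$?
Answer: $48$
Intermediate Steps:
$F{\left(f \right)} = 6$ ($F{\left(f \right)} = \left(-3\right) \left(-2\right) = 6$)
$U = 5$ ($U = -1 + 6 = 5$)
$S{\left(w,V \right)} = 5 + w$ ($S{\left(w,V \right)} = w + 5 = 5 + w$)
$g{\left(-1 \right)} S{\left(Q{\left(-1,\sqrt{-2 + 1} \right)},-6 \right)} = 24 \left(5 - 3\right) = 24 \cdot 2 = 48$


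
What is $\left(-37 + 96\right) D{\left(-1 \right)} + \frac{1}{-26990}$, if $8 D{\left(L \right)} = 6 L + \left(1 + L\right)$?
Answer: $- \frac{2388617}{53980} \approx -44.25$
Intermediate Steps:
$D{\left(L \right)} = \frac{1}{8} + \frac{7 L}{8}$ ($D{\left(L \right)} = \frac{6 L + \left(1 + L\right)}{8} = \frac{1 + 7 L}{8} = \frac{1}{8} + \frac{7 L}{8}$)
$\left(-37 + 96\right) D{\left(-1 \right)} + \frac{1}{-26990} = \left(-37 + 96\right) \left(\frac{1}{8} + \frac{7}{8} \left(-1\right)\right) + \frac{1}{-26990} = 59 \left(\frac{1}{8} - \frac{7}{8}\right) - \frac{1}{26990} = 59 \left(- \frac{3}{4}\right) - \frac{1}{26990} = - \frac{177}{4} - \frac{1}{26990} = - \frac{2388617}{53980}$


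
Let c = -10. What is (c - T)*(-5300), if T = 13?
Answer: 121900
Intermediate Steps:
(c - T)*(-5300) = (-10 - 1*13)*(-5300) = (-10 - 13)*(-5300) = -23*(-5300) = 121900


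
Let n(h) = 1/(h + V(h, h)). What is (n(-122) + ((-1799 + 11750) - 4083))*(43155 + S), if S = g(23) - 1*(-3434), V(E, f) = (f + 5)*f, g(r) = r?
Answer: 967710997861/3538 ≈ 2.7352e+8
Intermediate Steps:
V(E, f) = f*(5 + f) (V(E, f) = (5 + f)*f = f*(5 + f))
n(h) = 1/(h + h*(5 + h))
S = 3457 (S = 23 - 1*(-3434) = 23 + 3434 = 3457)
(n(-122) + ((-1799 + 11750) - 4083))*(43155 + S) = (1/((-122)*(6 - 122)) + ((-1799 + 11750) - 4083))*(43155 + 3457) = (-1/122/(-116) + (9951 - 4083))*46612 = (-1/122*(-1/116) + 5868)*46612 = (1/14152 + 5868)*46612 = (83043937/14152)*46612 = 967710997861/3538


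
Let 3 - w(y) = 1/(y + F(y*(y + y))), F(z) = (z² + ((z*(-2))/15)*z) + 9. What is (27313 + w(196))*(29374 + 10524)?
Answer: 83636505050947414546/76741033987 ≈ 1.0899e+9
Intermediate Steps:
F(z) = 9 + 13*z²/15 (F(z) = (z² + (-2*z*(1/15))*z) + 9 = (z² + (-2*z/15)*z) + 9 = (z² - 2*z²/15) + 9 = 13*z²/15 + 9 = 9 + 13*z²/15)
w(y) = 3 - 1/(9 + y + 52*y⁴/15) (w(y) = 3 - 1/(y + (9 + 13*(y*(y + y))²/15)) = 3 - 1/(y + (9 + 13*(y*(2*y))²/15)) = 3 - 1/(y + (9 + 13*(2*y²)²/15)) = 3 - 1/(y + (9 + 13*(4*y⁴)/15)) = 3 - 1/(y + (9 + 52*y⁴/15)) = 3 - 1/(9 + y + 52*y⁴/15))
(27313 + w(196))*(29374 + 10524) = (27313 + 3*(130 + 15*196 + 52*196⁴)/(135 + 15*196 + 52*196⁴))*(29374 + 10524) = (27313 + 3*(130 + 2940 + 52*1475789056)/(135 + 2940 + 52*1475789056))*39898 = (27313 + 3*(130 + 2940 + 76741030912)/(135 + 2940 + 76741030912))*39898 = (27313 + 3*76741033982/76741033987)*39898 = (27313 + 3*(1/76741033987)*76741033982)*39898 = (27313 + 230223101946/76741033987)*39898 = (2096258084388877/76741033987)*39898 = 83636505050947414546/76741033987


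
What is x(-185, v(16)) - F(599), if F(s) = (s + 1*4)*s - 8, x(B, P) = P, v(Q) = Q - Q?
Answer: -361189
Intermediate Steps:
v(Q) = 0
F(s) = -8 + s*(4 + s) (F(s) = (s + 4)*s - 8 = (4 + s)*s - 8 = s*(4 + s) - 8 = -8 + s*(4 + s))
x(-185, v(16)) - F(599) = 0 - (-8 + 599² + 4*599) = 0 - (-8 + 358801 + 2396) = 0 - 1*361189 = 0 - 361189 = -361189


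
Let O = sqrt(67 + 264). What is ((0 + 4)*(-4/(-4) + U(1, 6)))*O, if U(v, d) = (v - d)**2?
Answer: 104*sqrt(331) ≈ 1892.1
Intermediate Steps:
O = sqrt(331) ≈ 18.193
((0 + 4)*(-4/(-4) + U(1, 6)))*O = ((0 + 4)*(-4/(-4) + (6 - 1*1)**2))*sqrt(331) = (4*(-4*(-1/4) + (6 - 1)**2))*sqrt(331) = (4*(1 + 5**2))*sqrt(331) = (4*(1 + 25))*sqrt(331) = (4*26)*sqrt(331) = 104*sqrt(331)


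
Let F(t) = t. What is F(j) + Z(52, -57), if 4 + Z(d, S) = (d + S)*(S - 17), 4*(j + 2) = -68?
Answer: 347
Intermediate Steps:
j = -19 (j = -2 + (¼)*(-68) = -2 - 17 = -19)
Z(d, S) = -4 + (-17 + S)*(S + d) (Z(d, S) = -4 + (d + S)*(S - 17) = -4 + (S + d)*(-17 + S) = -4 + (-17 + S)*(S + d))
F(j) + Z(52, -57) = -19 + (-4 + (-57)² - 17*(-57) - 17*52 - 57*52) = -19 + (-4 + 3249 + 969 - 884 - 2964) = -19 + 366 = 347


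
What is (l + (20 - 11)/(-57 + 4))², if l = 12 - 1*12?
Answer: 81/2809 ≈ 0.028836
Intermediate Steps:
l = 0 (l = 12 - 12 = 0)
(l + (20 - 11)/(-57 + 4))² = (0 + (20 - 11)/(-57 + 4))² = (0 + 9/(-53))² = (0 + 9*(-1/53))² = (0 - 9/53)² = (-9/53)² = 81/2809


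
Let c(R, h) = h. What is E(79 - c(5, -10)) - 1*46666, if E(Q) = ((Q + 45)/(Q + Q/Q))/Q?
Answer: -186897263/4005 ≈ -46666.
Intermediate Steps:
E(Q) = (45 + Q)/(Q*(1 + Q)) (E(Q) = ((45 + Q)/(Q + 1))/Q = ((45 + Q)/(1 + Q))/Q = (45 + Q)/(Q*(1 + Q)))
E(79 - c(5, -10)) - 1*46666 = (45 + (79 - 1*(-10)))/((79 - 1*(-10))*(1 + (79 - 1*(-10)))) - 1*46666 = (45 + (79 + 10))/((79 + 10)*(1 + (79 + 10))) - 46666 = (45 + 89)/(89*(1 + 89)) - 46666 = (1/89)*134/90 - 46666 = (1/89)*(1/90)*134 - 46666 = 67/4005 - 46666 = -186897263/4005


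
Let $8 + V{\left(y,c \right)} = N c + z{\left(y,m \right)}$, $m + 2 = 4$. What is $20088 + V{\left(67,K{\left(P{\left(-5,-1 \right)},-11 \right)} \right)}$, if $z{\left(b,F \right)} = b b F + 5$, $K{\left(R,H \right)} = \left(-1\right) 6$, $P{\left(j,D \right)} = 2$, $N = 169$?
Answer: $28049$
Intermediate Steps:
$m = 2$ ($m = -2 + 4 = 2$)
$K{\left(R,H \right)} = -6$
$z{\left(b,F \right)} = 5 + F b^{2}$ ($z{\left(b,F \right)} = b^{2} F + 5 = F b^{2} + 5 = 5 + F b^{2}$)
$V{\left(y,c \right)} = -3 + 2 y^{2} + 169 c$ ($V{\left(y,c \right)} = -8 + \left(169 c + \left(5 + 2 y^{2}\right)\right) = -8 + \left(5 + 2 y^{2} + 169 c\right) = -3 + 2 y^{2} + 169 c$)
$20088 + V{\left(67,K{\left(P{\left(-5,-1 \right)},-11 \right)} \right)} = 20088 + \left(-3 + 2 \cdot 67^{2} + 169 \left(-6\right)\right) = 20088 - -7961 = 20088 + 7961 = 28049$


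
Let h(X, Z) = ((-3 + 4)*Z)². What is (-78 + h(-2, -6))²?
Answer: 1764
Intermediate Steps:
h(X, Z) = Z² (h(X, Z) = (1*Z)² = Z²)
(-78 + h(-2, -6))² = (-78 + (-6)²)² = (-78 + 36)² = (-42)² = 1764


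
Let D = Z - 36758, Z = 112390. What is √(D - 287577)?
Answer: I*√211945 ≈ 460.38*I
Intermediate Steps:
D = 75632 (D = 112390 - 36758 = 75632)
√(D - 287577) = √(75632 - 287577) = √(-211945) = I*√211945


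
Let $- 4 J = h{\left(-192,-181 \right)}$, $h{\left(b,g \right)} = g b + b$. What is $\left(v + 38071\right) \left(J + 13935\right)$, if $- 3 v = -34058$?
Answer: $261698315$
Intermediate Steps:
$v = \frac{34058}{3}$ ($v = \left(- \frac{1}{3}\right) \left(-34058\right) = \frac{34058}{3} \approx 11353.0$)
$h{\left(b,g \right)} = b + b g$ ($h{\left(b,g \right)} = b g + b = b + b g$)
$J = -8640$ ($J = - \frac{\left(-192\right) \left(1 - 181\right)}{4} = - \frac{\left(-192\right) \left(-180\right)}{4} = \left(- \frac{1}{4}\right) 34560 = -8640$)
$\left(v + 38071\right) \left(J + 13935\right) = \left(\frac{34058}{3} + 38071\right) \left(-8640 + 13935\right) = \frac{148271}{3} \cdot 5295 = 261698315$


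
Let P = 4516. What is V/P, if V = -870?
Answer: -435/2258 ≈ -0.19265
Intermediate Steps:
V/P = -870/4516 = -870*1/4516 = -435/2258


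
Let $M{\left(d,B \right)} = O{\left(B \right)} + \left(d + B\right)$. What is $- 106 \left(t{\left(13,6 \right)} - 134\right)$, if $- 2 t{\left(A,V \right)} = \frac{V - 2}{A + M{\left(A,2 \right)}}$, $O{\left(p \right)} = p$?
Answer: $\frac{213166}{15} \approx 14211.0$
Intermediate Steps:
$M{\left(d,B \right)} = d + 2 B$ ($M{\left(d,B \right)} = B + \left(d + B\right) = B + \left(B + d\right) = d + 2 B$)
$t{\left(A,V \right)} = - \frac{-2 + V}{2 \left(4 + 2 A\right)}$ ($t{\left(A,V \right)} = - \frac{\left(V - 2\right) \frac{1}{A + \left(A + 2 \cdot 2\right)}}{2} = - \frac{\left(-2 + V\right) \frac{1}{A + \left(A + 4\right)}}{2} = - \frac{\left(-2 + V\right) \frac{1}{A + \left(4 + A\right)}}{2} = - \frac{\left(-2 + V\right) \frac{1}{4 + 2 A}}{2} = - \frac{\frac{1}{4 + 2 A} \left(-2 + V\right)}{2} = - \frac{-2 + V}{2 \left(4 + 2 A\right)}$)
$- 106 \left(t{\left(13,6 \right)} - 134\right) = - 106 \left(\frac{2 - 6}{4 \left(2 + 13\right)} - 134\right) = - 106 \left(\frac{2 - 6}{4 \cdot 15} - 134\right) = - 106 \left(\frac{1}{4} \cdot \frac{1}{15} \left(-4\right) - 134\right) = - 106 \left(- \frac{1}{15} - 134\right) = \left(-106\right) \left(- \frac{2011}{15}\right) = \frac{213166}{15}$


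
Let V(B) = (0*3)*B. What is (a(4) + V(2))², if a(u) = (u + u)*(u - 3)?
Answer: 64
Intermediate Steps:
V(B) = 0 (V(B) = 0*B = 0)
a(u) = 2*u*(-3 + u) (a(u) = (2*u)*(-3 + u) = 2*u*(-3 + u))
(a(4) + V(2))² = (2*4*(-3 + 4) + 0)² = (2*4*1 + 0)² = (8 + 0)² = 8² = 64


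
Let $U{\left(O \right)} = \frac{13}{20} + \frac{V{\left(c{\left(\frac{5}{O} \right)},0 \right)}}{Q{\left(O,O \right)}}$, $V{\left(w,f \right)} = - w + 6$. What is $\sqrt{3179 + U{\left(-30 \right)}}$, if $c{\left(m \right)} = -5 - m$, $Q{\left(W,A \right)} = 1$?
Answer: $\frac{\sqrt{2871435}}{30} \approx 56.484$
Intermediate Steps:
$V{\left(w,f \right)} = 6 - w$
$U{\left(O \right)} = \frac{233}{20} + \frac{5}{O}$ ($U{\left(O \right)} = \frac{13}{20} + \frac{6 - \left(-5 - \frac{5}{O}\right)}{1} = 13 \cdot \frac{1}{20} + \left(6 - \left(-5 - \frac{5}{O}\right)\right) 1 = \frac{13}{20} + \left(6 + \left(5 + \frac{5}{O}\right)\right) 1 = \frac{13}{20} + \left(11 + \frac{5}{O}\right) 1 = \frac{13}{20} + \left(11 + \frac{5}{O}\right) = \frac{233}{20} + \frac{5}{O}$)
$\sqrt{3179 + U{\left(-30 \right)}} = \sqrt{3179 + \left(\frac{233}{20} + \frac{5}{-30}\right)} = \sqrt{3179 + \left(\frac{233}{20} + 5 \left(- \frac{1}{30}\right)\right)} = \sqrt{3179 + \left(\frac{233}{20} - \frac{1}{6}\right)} = \sqrt{3179 + \frac{689}{60}} = \sqrt{\frac{191429}{60}} = \frac{\sqrt{2871435}}{30}$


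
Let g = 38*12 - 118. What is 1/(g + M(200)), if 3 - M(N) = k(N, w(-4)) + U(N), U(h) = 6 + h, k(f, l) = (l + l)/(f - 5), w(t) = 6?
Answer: 65/8771 ≈ 0.0074108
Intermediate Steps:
k(f, l) = 2*l/(-5 + f) (k(f, l) = (2*l)/(-5 + f) = 2*l/(-5 + f))
g = 338 (g = 456 - 118 = 338)
M(N) = -3 - N - 12/(-5 + N) (M(N) = 3 - (2*6/(-5 + N) + (6 + N)) = 3 - (12/(-5 + N) + (6 + N)) = 3 - (6 + N + 12/(-5 + N)) = 3 + (-6 - N - 12/(-5 + N)) = -3 - N - 12/(-5 + N))
1/(g + M(200)) = 1/(338 + (3 - 1*200**2 + 2*200)/(-5 + 200)) = 1/(338 + (3 - 1*40000 + 400)/195) = 1/(338 + (3 - 40000 + 400)/195) = 1/(338 + (1/195)*(-39597)) = 1/(338 - 13199/65) = 1/(8771/65) = 65/8771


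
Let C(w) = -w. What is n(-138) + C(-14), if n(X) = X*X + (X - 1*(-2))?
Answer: 18922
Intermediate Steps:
n(X) = 2 + X + X² (n(X) = X² + (X + 2) = X² + (2 + X) = 2 + X + X²)
n(-138) + C(-14) = (2 - 138 + (-138)²) - 1*(-14) = (2 - 138 + 19044) + 14 = 18908 + 14 = 18922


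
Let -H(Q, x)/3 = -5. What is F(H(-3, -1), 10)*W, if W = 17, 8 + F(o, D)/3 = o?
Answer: 357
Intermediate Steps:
H(Q, x) = 15 (H(Q, x) = -3*(-5) = 15)
F(o, D) = -24 + 3*o
F(H(-3, -1), 10)*W = (-24 + 3*15)*17 = (-24 + 45)*17 = 21*17 = 357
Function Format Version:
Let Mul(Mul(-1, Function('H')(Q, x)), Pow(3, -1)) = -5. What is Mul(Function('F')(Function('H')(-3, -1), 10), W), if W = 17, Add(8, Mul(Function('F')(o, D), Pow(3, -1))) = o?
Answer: 357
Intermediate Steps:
Function('H')(Q, x) = 15 (Function('H')(Q, x) = Mul(-3, -5) = 15)
Function('F')(o, D) = Add(-24, Mul(3, o))
Mul(Function('F')(Function('H')(-3, -1), 10), W) = Mul(Add(-24, Mul(3, 15)), 17) = Mul(Add(-24, 45), 17) = Mul(21, 17) = 357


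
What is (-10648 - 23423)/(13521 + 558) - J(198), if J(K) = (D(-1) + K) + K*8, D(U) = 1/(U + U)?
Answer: -16743873/9386 ≈ -1783.9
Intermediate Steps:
D(U) = 1/(2*U)
J(K) = -½ + 9*K (J(K) = ((½)/(-1) + K) + K*8 = ((½)*(-1) + K) + 8*K = (-½ + K) + 8*K = -½ + 9*K)
(-10648 - 23423)/(13521 + 558) - J(198) = (-10648 - 23423)/(13521 + 558) - (-½ + 9*198) = -34071/14079 - (-½ + 1782) = -34071*1/14079 - 1*3563/2 = -11357/4693 - 3563/2 = -16743873/9386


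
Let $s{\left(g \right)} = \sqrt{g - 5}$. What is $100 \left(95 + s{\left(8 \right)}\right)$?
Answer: $9500 + 100 \sqrt{3} \approx 9673.2$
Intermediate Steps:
$s{\left(g \right)} = \sqrt{-5 + g}$
$100 \left(95 + s{\left(8 \right)}\right) = 100 \left(95 + \sqrt{-5 + 8}\right) = 100 \left(95 + \sqrt{3}\right) = 9500 + 100 \sqrt{3}$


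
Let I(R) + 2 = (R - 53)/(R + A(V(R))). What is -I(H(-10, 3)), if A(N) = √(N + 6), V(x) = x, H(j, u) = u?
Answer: 31/3 ≈ 10.333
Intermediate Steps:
A(N) = √(6 + N)
I(R) = -2 + (-53 + R)/(R + √(6 + R)) (I(R) = -2 + (R - 53)/(R + √(6 + R)) = -2 + (-53 + R)/(R + √(6 + R)))
-I(H(-10, 3)) = -(-53 - 1*3 - 2*√(6 + 3))/(3 + √(6 + 3)) = -(-53 - 3 - 2*√9)/(3 + √9) = -(-53 - 3 - 2*3)/(3 + 3) = -(-53 - 3 - 6)/6 = -(-62)/6 = -1*(-31/3) = 31/3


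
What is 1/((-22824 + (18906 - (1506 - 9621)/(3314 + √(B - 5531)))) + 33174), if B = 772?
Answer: 21431530066/627053300322855 + 541*I*√4759/627053300322855 ≈ 3.4178e-5 + 5.9518e-11*I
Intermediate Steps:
1/((-22824 + (18906 - (1506 - 9621)/(3314 + √(B - 5531)))) + 33174) = 1/((-22824 + (18906 - (1506 - 9621)/(3314 + √(772 - 5531)))) + 33174) = 1/((-22824 + (18906 - (-8115)/(3314 + √(-4759)))) + 33174) = 1/((-22824 + (18906 - (-8115)/(3314 + I*√4759))) + 33174) = 1/((-22824 + (18906 + 8115/(3314 + I*√4759))) + 33174) = 1/((-3918 + 8115/(3314 + I*√4759)) + 33174) = 1/(29256 + 8115/(3314 + I*√4759))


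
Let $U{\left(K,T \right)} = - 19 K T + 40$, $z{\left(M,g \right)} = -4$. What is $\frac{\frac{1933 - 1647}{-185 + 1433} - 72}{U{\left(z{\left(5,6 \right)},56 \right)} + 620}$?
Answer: $- \frac{3445}{235968} \approx -0.014599$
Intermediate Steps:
$U{\left(K,T \right)} = 40 - 19 K T$ ($U{\left(K,T \right)} = - 19 K T + 40 = 40 - 19 K T$)
$\frac{\frac{1933 - 1647}{-185 + 1433} - 72}{U{\left(z{\left(5,6 \right)},56 \right)} + 620} = \frac{\frac{1933 - 1647}{-185 + 1433} - 72}{\left(40 - \left(-76\right) 56\right) + 620} = \frac{\frac{286}{1248} - 72}{\left(40 + 4256\right) + 620} = \frac{286 \cdot \frac{1}{1248} - 72}{4296 + 620} = \frac{\frac{11}{48} - 72}{4916} = \left(- \frac{3445}{48}\right) \frac{1}{4916} = - \frac{3445}{235968}$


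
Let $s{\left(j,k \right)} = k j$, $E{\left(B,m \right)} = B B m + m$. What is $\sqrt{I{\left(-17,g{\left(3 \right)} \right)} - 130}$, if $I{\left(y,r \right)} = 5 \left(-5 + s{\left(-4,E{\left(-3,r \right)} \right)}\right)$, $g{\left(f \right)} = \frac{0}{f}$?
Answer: $i \sqrt{155} \approx 12.45 i$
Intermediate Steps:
$g{\left(f \right)} = 0$
$E{\left(B,m \right)} = m + m B^{2}$ ($E{\left(B,m \right)} = B^{2} m + m = m B^{2} + m = m + m B^{2}$)
$s{\left(j,k \right)} = j k$
$I{\left(y,r \right)} = -25 - 200 r$ ($I{\left(y,r \right)} = 5 \left(-5 - 4 r \left(1 + \left(-3\right)^{2}\right)\right) = 5 \left(-5 - 4 r \left(1 + 9\right)\right) = 5 \left(-5 - 4 r 10\right) = 5 \left(-5 - 4 \cdot 10 r\right) = 5 \left(-5 - 40 r\right) = -25 - 200 r$)
$\sqrt{I{\left(-17,g{\left(3 \right)} \right)} - 130} = \sqrt{\left(-25 - 0\right) - 130} = \sqrt{\left(-25 + 0\right) - 130} = \sqrt{-25 - 130} = \sqrt{-155} = i \sqrt{155}$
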